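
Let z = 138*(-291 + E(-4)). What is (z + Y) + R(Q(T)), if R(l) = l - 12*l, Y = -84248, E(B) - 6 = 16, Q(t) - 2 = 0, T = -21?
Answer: -121392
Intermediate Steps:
Q(t) = 2 (Q(t) = 2 + 0 = 2)
E(B) = 22 (E(B) = 6 + 16 = 22)
R(l) = -11*l
z = -37122 (z = 138*(-291 + 22) = 138*(-269) = -37122)
(z + Y) + R(Q(T)) = (-37122 - 84248) - 11*2 = -121370 - 22 = -121392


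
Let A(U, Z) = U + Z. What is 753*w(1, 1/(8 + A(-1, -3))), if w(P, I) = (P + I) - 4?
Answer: -8283/4 ≈ -2070.8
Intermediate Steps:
w(P, I) = -4 + I + P (w(P, I) = (I + P) - 4 = -4 + I + P)
753*w(1, 1/(8 + A(-1, -3))) = 753*(-4 + 1/(8 + (-1 - 3)) + 1) = 753*(-4 + 1/(8 - 4) + 1) = 753*(-4 + 1/4 + 1) = 753*(-4 + ¼ + 1) = 753*(-11/4) = -8283/4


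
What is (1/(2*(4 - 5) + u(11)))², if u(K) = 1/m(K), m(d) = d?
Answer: 121/441 ≈ 0.27438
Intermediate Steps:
u(K) = 1/K
(1/(2*(4 - 5) + u(11)))² = (1/(2*(4 - 5) + 1/11))² = (1/(2*(-1) + 1/11))² = (1/(-2 + 1/11))² = (1/(-21/11))² = (-11/21)² = 121/441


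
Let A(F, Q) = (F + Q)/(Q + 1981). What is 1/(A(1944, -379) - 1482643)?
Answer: -1602/2375192521 ≈ -6.7447e-7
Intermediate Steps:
A(F, Q) = (F + Q)/(1981 + Q)
1/(A(1944, -379) - 1482643) = 1/((1944 - 379)/(1981 - 379) - 1482643) = 1/(1565/1602 - 1482643) = 1/(-2375192521/1602) = -1602/2375192521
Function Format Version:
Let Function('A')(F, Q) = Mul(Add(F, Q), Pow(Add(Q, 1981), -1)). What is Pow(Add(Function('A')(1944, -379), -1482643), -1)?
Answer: Rational(-1602, 2375192521) ≈ -6.7447e-7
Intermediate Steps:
Function('A')(F, Q) = Mul(Pow(Add(1981, Q), -1), Add(F, Q)) (Function('A')(F, Q) = Mul(Add(F, Q), Pow(Add(1981, Q), -1)) = Mul(Pow(Add(1981, Q), -1), Add(F, Q)))
Pow(Add(Function('A')(1944, -379), -1482643), -1) = Pow(Add(Mul(Pow(Add(1981, -379), -1), Add(1944, -379)), -1482643), -1) = Pow(Add(Mul(Pow(1602, -1), 1565), -1482643), -1) = Pow(Add(Mul(Rational(1, 1602), 1565), -1482643), -1) = Pow(Add(Rational(1565, 1602), -1482643), -1) = Pow(Rational(-2375192521, 1602), -1) = Rational(-1602, 2375192521)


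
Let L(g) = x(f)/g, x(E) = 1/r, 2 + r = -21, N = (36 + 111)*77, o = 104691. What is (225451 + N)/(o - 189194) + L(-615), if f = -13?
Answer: -3349027147/1195294935 ≈ -2.8018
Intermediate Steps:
N = 11319 (N = 147*77 = 11319)
r = -23 (r = -2 - 21 = -23)
x(E) = -1/23 (x(E) = 1/(-23) = -1/23)
L(g) = -1/(23*g)
(225451 + N)/(o - 189194) + L(-615) = (225451 + 11319)/(104691 - 189194) - 1/23/(-615) = 236770/(-84503) - 1/23*(-1/615) = 236770*(-1/84503) + 1/14145 = -236770/84503 + 1/14145 = -3349027147/1195294935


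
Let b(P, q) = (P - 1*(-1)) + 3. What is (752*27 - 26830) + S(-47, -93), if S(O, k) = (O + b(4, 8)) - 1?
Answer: -6566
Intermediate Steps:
b(P, q) = 4 + P (b(P, q) = (P + 1) + 3 = (1 + P) + 3 = 4 + P)
S(O, k) = 7 + O (S(O, k) = (O + (4 + 4)) - 1 = (O + 8) - 1 = (8 + O) - 1 = 7 + O)
(752*27 - 26830) + S(-47, -93) = (752*27 - 26830) + (7 - 47) = (20304 - 26830) - 40 = -6526 - 40 = -6566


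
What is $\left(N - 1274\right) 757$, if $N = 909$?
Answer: $-276305$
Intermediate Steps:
$\left(N - 1274\right) 757 = \left(909 - 1274\right) 757 = \left(-365\right) 757 = -276305$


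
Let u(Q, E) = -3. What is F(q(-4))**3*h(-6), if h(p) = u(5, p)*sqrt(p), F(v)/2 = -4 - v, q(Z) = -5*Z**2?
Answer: -10535424*I*sqrt(6) ≈ -2.5806e+7*I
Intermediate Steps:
F(v) = -8 - 2*v (F(v) = 2*(-4 - v) = -8 - 2*v)
h(p) = -3*sqrt(p)
F(q(-4))**3*h(-6) = (-8 - (-10)*(-4)**2)**3*(-3*I*sqrt(6)) = (-8 - (-10)*16)**3*(-3*I*sqrt(6)) = (-8 - 2*(-80))**3*(-3*I*sqrt(6)) = (-8 + 160)**3*(-3*I*sqrt(6)) = 152**3*(-3*I*sqrt(6)) = 3511808*(-3*I*sqrt(6)) = -10535424*I*sqrt(6)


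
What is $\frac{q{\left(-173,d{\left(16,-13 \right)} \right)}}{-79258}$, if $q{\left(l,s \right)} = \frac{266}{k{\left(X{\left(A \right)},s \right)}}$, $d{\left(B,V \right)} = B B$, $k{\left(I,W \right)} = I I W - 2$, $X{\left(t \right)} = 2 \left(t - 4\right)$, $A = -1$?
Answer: $- \frac{133}{1014423142} \approx -1.3111 \cdot 10^{-7}$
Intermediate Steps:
$X{\left(t \right)} = -8 + 2 t$ ($X{\left(t \right)} = 2 \left(-4 + t\right) = -8 + 2 t$)
$k{\left(I,W \right)} = -2 + W I^{2}$ ($k{\left(I,W \right)} = I^{2} W - 2 = W I^{2} - 2 = -2 + W I^{2}$)
$d{\left(B,V \right)} = B^{2}$
$q{\left(l,s \right)} = \frac{266}{-2 + 100 s}$ ($q{\left(l,s \right)} = \frac{266}{-2 + s \left(-8 + 2 \left(-1\right)\right)^{2}} = \frac{266}{-2 + s \left(-8 - 2\right)^{2}} = \frac{266}{-2 + s \left(-10\right)^{2}} = \frac{266}{-2 + s 100} = \frac{266}{-2 + 100 s}$)
$\frac{q{\left(-173,d{\left(16,-13 \right)} \right)}}{-79258} = \frac{133 \frac{1}{-1 + 50 \cdot 16^{2}}}{-79258} = \frac{133}{-1 + 50 \cdot 256} \left(- \frac{1}{79258}\right) = \frac{133}{-1 + 12800} \left(- \frac{1}{79258}\right) = \frac{133}{12799} \left(- \frac{1}{79258}\right) = - \frac{133}{1014423142}$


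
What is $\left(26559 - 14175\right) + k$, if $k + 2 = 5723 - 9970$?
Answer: $8135$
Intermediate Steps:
$k = -4249$ ($k = -2 + \left(5723 - 9970\right) = -2 - 4247 = -4249$)
$\left(26559 - 14175\right) + k = \left(26559 - 14175\right) - 4249 = 12384 - 4249 = 8135$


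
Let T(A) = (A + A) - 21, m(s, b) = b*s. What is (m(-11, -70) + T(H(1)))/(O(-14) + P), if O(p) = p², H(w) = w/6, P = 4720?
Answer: 562/3687 ≈ 0.15243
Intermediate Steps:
H(w) = w/6 (H(w) = w*(⅙) = w/6)
T(A) = -21 + 2*A (T(A) = 2*A - 21 = -21 + 2*A)
(m(-11, -70) + T(H(1)))/(O(-14) + P) = (-70*(-11) + (-21 + 2*((⅙)*1)))/((-14)² + 4720) = (770 + (-21 + 2*(⅙)))/(196 + 4720) = (770 + (-21 + ⅓))/4916 = (770 - 62/3)*(1/4916) = (2248/3)*(1/4916) = 562/3687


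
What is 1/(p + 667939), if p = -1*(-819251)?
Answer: 1/1487190 ≈ 6.7241e-7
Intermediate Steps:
p = 819251
1/(p + 667939) = 1/(819251 + 667939) = 1/1487190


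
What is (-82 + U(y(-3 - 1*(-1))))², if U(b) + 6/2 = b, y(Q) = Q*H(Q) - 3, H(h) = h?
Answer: 7056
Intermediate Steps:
y(Q) = -3 + Q² (y(Q) = Q*Q - 3 = Q² - 3 = -3 + Q²)
U(b) = -3 + b
(-82 + U(y(-3 - 1*(-1))))² = (-82 + (-3 + (-3 + (-3 - 1*(-1))²)))² = (-82 + (-3 + (-3 + (-3 + 1)²)))² = (-82 + (-3 + (-3 + (-2)²)))² = (-82 + (-3 + (-3 + 4)))² = (-82 + (-3 + 1))² = (-82 - 2)² = (-84)² = 7056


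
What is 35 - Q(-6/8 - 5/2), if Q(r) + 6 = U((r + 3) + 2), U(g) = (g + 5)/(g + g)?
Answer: 547/14 ≈ 39.071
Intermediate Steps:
U(g) = (5 + g)/(2*g) (U(g) = (5 + g)/((2*g)) = (5 + g)*(1/(2*g)) = (5 + g)/(2*g))
Q(r) = -6 + (10 + r)/(2*(5 + r)) (Q(r) = -6 + (5 + ((r + 3) + 2))/(2*((r + 3) + 2)) = -6 + (5 + ((3 + r) + 2))/(2*((3 + r) + 2)) = -6 + (5 + (5 + r))/(2*(5 + r)) = -6 + (10 + r)/(2*(5 + r)))
35 - Q(-6/8 - 5/2) = 35 - (-50 - 11*(-6/8 - 5/2))/(2*(5 + (-6/8 - 5/2))) = 35 - (-50 - 11*(-6*⅛ - 5*½))/(2*(5 + (-6*⅛ - 5*½))) = 35 - (-50 - 11*(-¾ - 5/2))/(2*(5 + (-¾ - 5/2))) = 35 - (-50 - 11*(-13/4))/(2*(5 - 13/4)) = 35 - (-50 + 143/4)/(2*7/4) = 35 - 4*(-57)/(2*7*4) = 35 - 1*(-57/14) = 35 + 57/14 = 547/14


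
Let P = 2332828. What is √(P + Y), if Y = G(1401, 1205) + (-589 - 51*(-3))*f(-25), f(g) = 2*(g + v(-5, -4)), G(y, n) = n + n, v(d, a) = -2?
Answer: √2358782 ≈ 1535.8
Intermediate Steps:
G(y, n) = 2*n
f(g) = -4 + 2*g (f(g) = 2*(g - 2) = 2*(-2 + g) = -4 + 2*g)
Y = 25954 (Y = 2*1205 + (-589 - 51*(-3))*(-4 + 2*(-25)) = 2410 + (-589 + 153)*(-4 - 50) = 2410 - 436*(-54) = 2410 + 23544 = 25954)
√(P + Y) = √(2332828 + 25954) = √2358782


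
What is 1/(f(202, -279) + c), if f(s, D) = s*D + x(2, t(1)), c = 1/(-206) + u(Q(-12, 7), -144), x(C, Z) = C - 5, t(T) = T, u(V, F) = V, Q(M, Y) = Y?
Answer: -206/11608925 ≈ -1.7745e-5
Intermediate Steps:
x(C, Z) = -5 + C
c = 1441/206 (c = 1/(-206) + 7 = -1/206 + 7 = 1441/206 ≈ 6.9951)
f(s, D) = -3 + D*s (f(s, D) = s*D + (-5 + 2) = D*s - 3 = -3 + D*s)
1/(f(202, -279) + c) = 1/((-3 - 279*202) + 1441/206) = 1/((-3 - 56358) + 1441/206) = 1/(-56361 + 1441/206) = 1/(-11608925/206) = -206/11608925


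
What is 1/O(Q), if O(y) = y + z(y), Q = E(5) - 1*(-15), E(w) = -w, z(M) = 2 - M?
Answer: ½ ≈ 0.50000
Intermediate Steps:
Q = 10 (Q = -1*5 - 1*(-15) = -5 + 15 = 10)
O(y) = 2 (O(y) = y + (2 - y) = 2)
1/O(Q) = 1/2 = ½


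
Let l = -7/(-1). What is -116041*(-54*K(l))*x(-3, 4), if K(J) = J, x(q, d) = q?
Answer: -131590494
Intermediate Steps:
l = 7 (l = -7*(-1) = 7)
-116041*(-54*K(l))*x(-3, 4) = -116041*-54*7*(-3) = -116041*(-378*(-3)) = -116041/(1/1134) = -116041/1/1134 = -116041*1134 = -131590494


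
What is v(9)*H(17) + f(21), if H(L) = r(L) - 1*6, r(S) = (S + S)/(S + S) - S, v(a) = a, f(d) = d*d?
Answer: 243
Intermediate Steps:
f(d) = d²
r(S) = 1 - S (r(S) = (2*S)/((2*S)) - S = (2*S)*(1/(2*S)) - S = 1 - S)
H(L) = -5 - L (H(L) = (1 - L) - 1*6 = (1 - L) - 6 = -5 - L)
v(9)*H(17) + f(21) = 9*(-5 - 1*17) + 21² = 9*(-5 - 17) + 441 = 9*(-22) + 441 = -198 + 441 = 243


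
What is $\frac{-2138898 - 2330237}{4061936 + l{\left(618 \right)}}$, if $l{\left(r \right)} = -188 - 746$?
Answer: $- \frac{36935}{33562} \approx -1.1005$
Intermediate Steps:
$l{\left(r \right)} = -934$
$\frac{-2138898 - 2330237}{4061936 + l{\left(618 \right)}} = \frac{-2138898 - 2330237}{4061936 - 934} = - \frac{4469135}{4061002} = \left(-4469135\right) \frac{1}{4061002} = - \frac{36935}{33562}$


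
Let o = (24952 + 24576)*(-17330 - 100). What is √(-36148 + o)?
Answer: 2*I*√215827297 ≈ 29382.0*I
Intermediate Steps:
o = -863273040 (o = 49528*(-17430) = -863273040)
√(-36148 + o) = √(-36148 - 863273040) = √(-863309188) = 2*I*√215827297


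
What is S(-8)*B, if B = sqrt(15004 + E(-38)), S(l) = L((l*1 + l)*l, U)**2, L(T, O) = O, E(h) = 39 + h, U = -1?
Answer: sqrt(15005) ≈ 122.49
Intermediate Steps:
S(l) = 1 (S(l) = (-1)**2 = 1)
B = sqrt(15005) (B = sqrt(15004 + (39 - 38)) = sqrt(15004 + 1) = sqrt(15005) ≈ 122.49)
S(-8)*B = 1*sqrt(15005) = sqrt(15005)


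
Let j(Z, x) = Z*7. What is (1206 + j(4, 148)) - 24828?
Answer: -23594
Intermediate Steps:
j(Z, x) = 7*Z
(1206 + j(4, 148)) - 24828 = (1206 + 7*4) - 24828 = (1206 + 28) - 24828 = 1234 - 24828 = -23594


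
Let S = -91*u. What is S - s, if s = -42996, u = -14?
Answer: 44270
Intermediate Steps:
S = 1274 (S = -91*(-14) = 1274)
S - s = 1274 - 1*(-42996) = 1274 + 42996 = 44270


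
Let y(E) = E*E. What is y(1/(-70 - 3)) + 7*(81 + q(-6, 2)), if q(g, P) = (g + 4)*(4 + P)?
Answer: 2573908/5329 ≈ 483.00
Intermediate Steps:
q(g, P) = (4 + P)*(4 + g) (q(g, P) = (4 + g)*(4 + P) = (4 + P)*(4 + g))
y(E) = E**2
y(1/(-70 - 3)) + 7*(81 + q(-6, 2)) = (1/(-70 - 3))**2 + 7*(81 + (16 + 4*2 + 4*(-6) + 2*(-6))) = (1/(-73))**2 + 7*(81 + (16 + 8 - 24 - 12)) = (-1/73)**2 + 7*(81 - 12) = 1/5329 + 7*69 = 1/5329 + 483 = 2573908/5329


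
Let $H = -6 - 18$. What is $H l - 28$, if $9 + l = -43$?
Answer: $1220$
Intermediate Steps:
$l = -52$ ($l = -9 - 43 = -52$)
$H = -24$ ($H = -6 - 18 = -24$)
$H l - 28 = \left(-24\right) \left(-52\right) - 28 = 1248 - 28 = 1220$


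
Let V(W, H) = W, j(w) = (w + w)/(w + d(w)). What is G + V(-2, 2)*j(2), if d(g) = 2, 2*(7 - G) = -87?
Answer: 97/2 ≈ 48.500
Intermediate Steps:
G = 101/2 (G = 7 - ½*(-87) = 7 + 87/2 = 101/2 ≈ 50.500)
j(w) = 2*w/(2 + w) (j(w) = (w + w)/(w + 2) = (2*w)/(2 + w) = 2*w/(2 + w))
G + V(-2, 2)*j(2) = 101/2 - 4*2/(2 + 2) = 101/2 - 4*2/4 = 101/2 - 2*1 = 101/2 - 2 = 97/2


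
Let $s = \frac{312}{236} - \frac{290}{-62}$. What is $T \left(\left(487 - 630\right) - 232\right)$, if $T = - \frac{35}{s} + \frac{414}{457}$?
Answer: $\frac{9267012375}{5014661} \approx 1848.0$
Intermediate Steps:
$s = \frac{10973}{1829}$ ($s = 312 \cdot \frac{1}{236} - - \frac{145}{31} = \frac{78}{59} + \frac{145}{31} = \frac{10973}{1829} \approx 5.9995$)
$T = - \frac{24712033}{5014661}$ ($T = - \frac{35}{\frac{10973}{1829}} + \frac{414}{457} = \left(-35\right) \frac{1829}{10973} + 414 \cdot \frac{1}{457} = - \frac{64015}{10973} + \frac{414}{457} = - \frac{24712033}{5014661} \approx -4.928$)
$T \left(\left(487 - 630\right) - 232\right) = - \frac{24712033 \left(\left(487 - 630\right) - 232\right)}{5014661} = - \frac{24712033 \left(-143 - 232\right)}{5014661} = \left(- \frac{24712033}{5014661}\right) \left(-375\right) = \frac{9267012375}{5014661}$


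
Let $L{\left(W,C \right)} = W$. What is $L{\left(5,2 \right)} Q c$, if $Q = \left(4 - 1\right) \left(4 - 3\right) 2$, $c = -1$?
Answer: $-30$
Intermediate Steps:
$Q = 6$ ($Q = 3 \cdot 1 \cdot 2 = 3 \cdot 2 = 6$)
$L{\left(5,2 \right)} Q c = 5 \cdot 6 \left(-1\right) = 30 \left(-1\right) = -30$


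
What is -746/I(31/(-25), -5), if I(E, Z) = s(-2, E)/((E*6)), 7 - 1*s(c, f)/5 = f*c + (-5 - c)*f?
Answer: 34689/25 ≈ 1387.6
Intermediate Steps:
s(c, f) = 35 - 5*c*f - 5*f*(-5 - c) (s(c, f) = 35 - 5*(f*c + (-5 - c)*f) = 35 - 5*(c*f + f*(-5 - c)) = 35 + (-5*c*f - 5*f*(-5 - c)) = 35 - 5*c*f - 5*f*(-5 - c))
I(E, Z) = (35 + 25*E)/(6*E) (I(E, Z) = (35 + 25*E)/((E*6)) = (35 + 25*E)/((6*E)) = (35 + 25*E)*(1/(6*E)) = (35 + 25*E)/(6*E))
-746/I(31/(-25), -5) = -746*(-186/(125*(7 + 5*(31/(-25))))) = -746*(-186/(125*(7 + 5*(31*(-1/25))))) = -746*(-186/(125*(7 + 5*(-31/25)))) = -746*(-186/(125*(7 - 31/5))) = -746/((⅚)*(-25/31)*(⅘)) = -746/(-50/93) = -746*(-93/50) = 34689/25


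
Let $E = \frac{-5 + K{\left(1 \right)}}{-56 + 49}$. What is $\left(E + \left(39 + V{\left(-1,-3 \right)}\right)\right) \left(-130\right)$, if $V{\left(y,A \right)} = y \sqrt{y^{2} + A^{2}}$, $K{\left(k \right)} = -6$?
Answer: $- \frac{36920}{7} + 130 \sqrt{10} \approx -4863.2$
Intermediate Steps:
$V{\left(y,A \right)} = y \sqrt{A^{2} + y^{2}}$
$E = \frac{11}{7}$ ($E = \frac{-5 - 6}{-56 + 49} = - \frac{11}{-7} = \left(-11\right) \left(- \frac{1}{7}\right) = \frac{11}{7} \approx 1.5714$)
$\left(E + \left(39 + V{\left(-1,-3 \right)}\right)\right) \left(-130\right) = \left(\frac{11}{7} + \left(39 - \sqrt{\left(-3\right)^{2} + \left(-1\right)^{2}}\right)\right) \left(-130\right) = \left(\frac{11}{7} + \left(39 - \sqrt{9 + 1}\right)\right) \left(-130\right) = \left(\frac{11}{7} + \left(39 - \sqrt{10}\right)\right) \left(-130\right) = \left(\frac{284}{7} - \sqrt{10}\right) \left(-130\right) = - \frac{36920}{7} + 130 \sqrt{10}$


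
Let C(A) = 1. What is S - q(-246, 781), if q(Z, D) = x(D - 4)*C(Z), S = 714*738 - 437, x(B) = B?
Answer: 525718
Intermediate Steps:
S = 526495 (S = 526932 - 437 = 526495)
q(Z, D) = -4 + D (q(Z, D) = (D - 4)*1 = (-4 + D)*1 = -4 + D)
S - q(-246, 781) = 526495 - (-4 + 781) = 526495 - 1*777 = 526495 - 777 = 525718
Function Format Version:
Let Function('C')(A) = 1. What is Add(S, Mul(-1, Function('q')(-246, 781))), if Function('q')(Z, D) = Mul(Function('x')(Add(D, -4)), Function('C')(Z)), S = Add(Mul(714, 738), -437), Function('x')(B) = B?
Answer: 525718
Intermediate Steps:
S = 526495 (S = Add(526932, -437) = 526495)
Function('q')(Z, D) = Add(-4, D) (Function('q')(Z, D) = Mul(Add(D, -4), 1) = Mul(Add(-4, D), 1) = Add(-4, D))
Add(S, Mul(-1, Function('q')(-246, 781))) = Add(526495, Mul(-1, Add(-4, 781))) = Add(526495, Mul(-1, 777)) = Add(526495, -777) = 525718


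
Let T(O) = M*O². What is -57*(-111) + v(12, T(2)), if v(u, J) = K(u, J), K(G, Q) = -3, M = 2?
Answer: 6324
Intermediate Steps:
T(O) = 2*O²
v(u, J) = -3
-57*(-111) + v(12, T(2)) = -57*(-111) - 3 = 6327 - 3 = 6324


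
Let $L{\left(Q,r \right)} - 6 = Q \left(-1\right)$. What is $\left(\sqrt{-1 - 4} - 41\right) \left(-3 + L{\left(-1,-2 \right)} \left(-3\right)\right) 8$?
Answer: $7872 - 192 i \sqrt{5} \approx 7872.0 - 429.33 i$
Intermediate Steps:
$L{\left(Q,r \right)} = 6 - Q$ ($L{\left(Q,r \right)} = 6 + Q \left(-1\right) = 6 - Q$)
$\left(\sqrt{-1 - 4} - 41\right) \left(-3 + L{\left(-1,-2 \right)} \left(-3\right)\right) 8 = \left(\sqrt{-1 - 4} - 41\right) \left(-3 + \left(6 - -1\right) \left(-3\right)\right) 8 = \left(\sqrt{-5} - 41\right) \left(-3 + \left(6 + 1\right) \left(-3\right)\right) 8 = \left(i \sqrt{5} - 41\right) \left(-3 + 7 \left(-3\right)\right) 8 = \left(-41 + i \sqrt{5}\right) \left(-3 - 21\right) 8 = \left(-41 + i \sqrt{5}\right) \left(-24\right) 8 = \left(984 - 24 i \sqrt{5}\right) 8 = 7872 - 192 i \sqrt{5}$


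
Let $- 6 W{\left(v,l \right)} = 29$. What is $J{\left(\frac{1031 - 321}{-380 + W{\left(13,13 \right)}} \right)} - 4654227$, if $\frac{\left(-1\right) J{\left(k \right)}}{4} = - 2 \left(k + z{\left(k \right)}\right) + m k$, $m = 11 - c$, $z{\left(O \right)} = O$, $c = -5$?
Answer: $- \frac{10746405663}{2309} \approx -4.6541 \cdot 10^{6}$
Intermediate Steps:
$W{\left(v,l \right)} = - \frac{29}{6}$ ($W{\left(v,l \right)} = \left(- \frac{1}{6}\right) 29 = - \frac{29}{6}$)
$m = 16$ ($m = 11 - -5 = 11 + 5 = 16$)
$J{\left(k \right)} = - 48 k$ ($J{\left(k \right)} = - 4 \left(- 2 \left(k + k\right) + 16 k\right) = - 4 \left(- 2 \cdot 2 k + 16 k\right) = - 4 \left(- 4 k + 16 k\right) = - 4 \cdot 12 k = - 48 k$)
$J{\left(\frac{1031 - 321}{-380 + W{\left(13,13 \right)}} \right)} - 4654227 = - 48 \frac{1031 - 321}{-380 - \frac{29}{6}} - 4654227 = - 48 \frac{710}{- \frac{2309}{6}} - 4654227 = - 48 \cdot 710 \left(- \frac{6}{2309}\right) - 4654227 = \left(-48\right) \left(- \frac{4260}{2309}\right) - 4654227 = \frac{204480}{2309} - 4654227 = - \frac{10746405663}{2309}$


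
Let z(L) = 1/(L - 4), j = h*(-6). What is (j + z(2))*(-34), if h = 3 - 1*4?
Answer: -187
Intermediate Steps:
h = -1 (h = 3 - 4 = -1)
j = 6 (j = -1*(-6) = 6)
z(L) = 1/(-4 + L)
(j + z(2))*(-34) = (6 + 1/(-4 + 2))*(-34) = (6 + 1/(-2))*(-34) = (6 - 1/2)*(-34) = (11/2)*(-34) = -187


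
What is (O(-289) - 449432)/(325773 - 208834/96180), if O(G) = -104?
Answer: -21618186240/15666319153 ≈ -1.3799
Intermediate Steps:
(O(-289) - 449432)/(325773 - 208834/96180) = (-104 - 449432)/(325773 - 208834/96180) = -449536/(325773 - 208834*1/96180) = -449536/(325773 - 104417/48090) = -449536/15666319153/48090 = -449536*48090/15666319153 = -21618186240/15666319153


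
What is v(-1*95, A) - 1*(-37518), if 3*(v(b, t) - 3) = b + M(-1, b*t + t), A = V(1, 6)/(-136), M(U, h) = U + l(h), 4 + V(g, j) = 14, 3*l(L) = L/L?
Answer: 337402/9 ≈ 37489.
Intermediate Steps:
l(L) = ⅓ (l(L) = (L/L)/3 = (⅓)*1 = ⅓)
V(g, j) = 10 (V(g, j) = -4 + 14 = 10)
M(U, h) = ⅓ + U (M(U, h) = U + ⅓ = ⅓ + U)
A = -5/68 (A = 10/(-136) = 10*(-1/136) = -5/68 ≈ -0.073529)
v(b, t) = 25/9 + b/3 (v(b, t) = 3 + (b + (⅓ - 1))/3 = 3 + (b - ⅔)/3 = 3 + (-⅔ + b)/3 = 3 + (-2/9 + b/3) = 25/9 + b/3)
v(-1*95, A) - 1*(-37518) = (25/9 + (-1*95)/3) - 1*(-37518) = (25/9 + (⅓)*(-95)) + 37518 = (25/9 - 95/3) + 37518 = -260/9 + 37518 = 337402/9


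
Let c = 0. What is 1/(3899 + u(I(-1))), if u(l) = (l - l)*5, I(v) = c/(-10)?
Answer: 1/3899 ≈ 0.00025648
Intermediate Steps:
I(v) = 0 (I(v) = 0/(-10) = 0*(-1/10) = 0)
u(l) = 0 (u(l) = 0*5 = 0)
1/(3899 + u(I(-1))) = 1/(3899 + 0) = 1/3899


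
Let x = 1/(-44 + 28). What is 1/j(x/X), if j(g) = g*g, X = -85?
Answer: 1849600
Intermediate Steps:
x = -1/16 (x = 1/(-16) = -1/16 ≈ -0.062500)
j(g) = g**2
1/j(x/X) = 1/((-1/16/(-85))**2) = 1/((-1/16*(-1/85))**2) = 1/((1/1360)**2) = 1/(1/1849600) = 1849600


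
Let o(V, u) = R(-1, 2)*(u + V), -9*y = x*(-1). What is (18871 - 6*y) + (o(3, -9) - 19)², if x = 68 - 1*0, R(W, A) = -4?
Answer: 56552/3 ≈ 18851.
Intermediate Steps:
x = 68 (x = 68 + 0 = 68)
y = 68/9 (y = -68*(-1)/9 = -⅑*(-68) = 68/9 ≈ 7.5556)
o(V, u) = -4*V - 4*u (o(V, u) = -4*(u + V) = -4*(V + u) = -4*V - 4*u)
(18871 - 6*y) + (o(3, -9) - 19)² = (18871 - 6*68/9) + ((-4*3 - 4*(-9)) - 19)² = (18871 - 136/3) + ((-12 + 36) - 19)² = 56477/3 + (24 - 19)² = 56477/3 + 5² = 56477/3 + 25 = 56552/3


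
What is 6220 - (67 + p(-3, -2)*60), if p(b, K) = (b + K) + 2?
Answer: 6333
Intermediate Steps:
p(b, K) = 2 + K + b (p(b, K) = (K + b) + 2 = 2 + K + b)
6220 - (67 + p(-3, -2)*60) = 6220 - (67 + (2 - 2 - 3)*60) = 6220 - (67 - 3*60) = 6220 - (67 - 180) = 6220 - 1*(-113) = 6220 + 113 = 6333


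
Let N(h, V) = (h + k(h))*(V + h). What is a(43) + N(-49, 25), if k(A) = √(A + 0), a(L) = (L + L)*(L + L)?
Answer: 8572 - 168*I ≈ 8572.0 - 168.0*I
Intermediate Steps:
a(L) = 4*L² (a(L) = (2*L)*(2*L) = 4*L²)
k(A) = √A
N(h, V) = (V + h)*(h + √h) (N(h, V) = (h + √h)*(V + h) = (V + h)*(h + √h))
a(43) + N(-49, 25) = 4*43² + ((-49)² + (-49)^(3/2) + 25*(-49) + 25*√(-49)) = 4*1849 + (2401 - 343*I - 1225 + 25*(7*I)) = 7396 + (2401 - 343*I - 1225 + 175*I) = 7396 + (1176 - 168*I) = 8572 - 168*I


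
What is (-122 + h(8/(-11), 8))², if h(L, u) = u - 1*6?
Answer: 14400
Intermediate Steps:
h(L, u) = -6 + u (h(L, u) = u - 6 = -6 + u)
(-122 + h(8/(-11), 8))² = (-122 + (-6 + 8))² = (-122 + 2)² = (-120)² = 14400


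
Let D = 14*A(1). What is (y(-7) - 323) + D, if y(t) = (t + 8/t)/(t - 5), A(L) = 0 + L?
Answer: -8633/28 ≈ -308.32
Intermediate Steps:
A(L) = L
D = 14 (D = 14*1 = 14)
y(t) = (t + 8/t)/(-5 + t)
(y(-7) - 323) + D = ((8 + (-7)²)/((-7)*(-5 - 7)) - 323) + 14 = (-⅐*(8 + 49)/(-12) - 323) + 14 = (-⅐*(-1/12)*57 - 323) + 14 = (19/28 - 323) + 14 = -9025/28 + 14 = -8633/28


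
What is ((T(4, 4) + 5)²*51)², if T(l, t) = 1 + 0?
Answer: 3370896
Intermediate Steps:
T(l, t) = 1
((T(4, 4) + 5)²*51)² = ((1 + 5)²*51)² = (6²*51)² = (36*51)² = 1836² = 3370896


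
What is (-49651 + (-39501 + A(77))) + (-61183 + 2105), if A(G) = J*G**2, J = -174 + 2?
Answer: -1168018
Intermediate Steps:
J = -172
A(G) = -172*G**2
(-49651 + (-39501 + A(77))) + (-61183 + 2105) = (-49651 + (-39501 - 172*77**2)) + (-61183 + 2105) = (-49651 + (-39501 - 172*5929)) - 59078 = (-49651 + (-39501 - 1019788)) - 59078 = (-49651 - 1059289) - 59078 = -1108940 - 59078 = -1168018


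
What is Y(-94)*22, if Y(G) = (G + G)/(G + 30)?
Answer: 517/8 ≈ 64.625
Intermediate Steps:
Y(G) = 2*G/(30 + G) (Y(G) = (2*G)/(30 + G) = 2*G/(30 + G))
Y(-94)*22 = (2*(-94)/(30 - 94))*22 = (2*(-94)/(-64))*22 = (2*(-94)*(-1/64))*22 = (47/16)*22 = 517/8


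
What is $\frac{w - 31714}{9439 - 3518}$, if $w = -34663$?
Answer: $- \frac{66377}{5921} \approx -11.21$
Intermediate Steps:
$\frac{w - 31714}{9439 - 3518} = \frac{-34663 - 31714}{9439 - 3518} = - \frac{66377}{5921}$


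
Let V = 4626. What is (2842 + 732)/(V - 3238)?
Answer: 1787/694 ≈ 2.5749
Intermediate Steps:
(2842 + 732)/(V - 3238) = (2842 + 732)/(4626 - 3238) = 3574/1388 = 3574*(1/1388) = 1787/694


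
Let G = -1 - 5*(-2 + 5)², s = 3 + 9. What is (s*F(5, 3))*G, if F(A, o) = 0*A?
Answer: 0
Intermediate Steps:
F(A, o) = 0
s = 12
G = -46 (G = -1 - 5*3² = -1 - 45 = -46)
(s*F(5, 3))*G = (12*0)*(-46) = 0*(-46) = 0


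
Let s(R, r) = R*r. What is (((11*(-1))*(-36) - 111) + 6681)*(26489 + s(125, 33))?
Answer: 213257124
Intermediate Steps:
(((11*(-1))*(-36) - 111) + 6681)*(26489 + s(125, 33)) = (((11*(-1))*(-36) - 111) + 6681)*(26489 + 125*33) = ((-11*(-36) - 111) + 6681)*(26489 + 4125) = ((396 - 111) + 6681)*30614 = (285 + 6681)*30614 = 6966*30614 = 213257124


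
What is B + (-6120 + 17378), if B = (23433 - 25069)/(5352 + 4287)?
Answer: 108514226/9639 ≈ 11258.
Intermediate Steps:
B = -1636/9639 ≈ -0.16973
B + (-6120 + 17378) = -1636/9639 + (-6120 + 17378) = -1636/9639 + 11258 = 108514226/9639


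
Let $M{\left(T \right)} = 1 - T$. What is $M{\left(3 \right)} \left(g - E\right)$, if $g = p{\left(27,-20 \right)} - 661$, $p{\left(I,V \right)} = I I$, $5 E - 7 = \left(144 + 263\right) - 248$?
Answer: $- \frac{348}{5} \approx -69.6$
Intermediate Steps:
$E = \frac{166}{5}$ ($E = \frac{7}{5} + \frac{\left(144 + 263\right) - 248}{5} = \frac{7}{5} + \frac{407 - 248}{5} = \frac{7}{5} + \frac{1}{5} \cdot 159 = \frac{7}{5} + \frac{159}{5} = \frac{166}{5} \approx 33.2$)
$p{\left(I,V \right)} = I^{2}$
$g = 68$ ($g = 27^{2} - 661 = 729 - 661 = 68$)
$M{\left(3 \right)} \left(g - E\right) = \left(1 - 3\right) \left(68 - \frac{166}{5}\right) = \left(-2\right) \frac{174}{5} = - \frac{348}{5}$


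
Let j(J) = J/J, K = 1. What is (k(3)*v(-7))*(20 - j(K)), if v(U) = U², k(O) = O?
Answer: 2793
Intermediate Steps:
j(J) = 1
(k(3)*v(-7))*(20 - j(K)) = (3*(-7)²)*(20 - 1*1) = (3*49)*(20 - 1) = 147*19 = 2793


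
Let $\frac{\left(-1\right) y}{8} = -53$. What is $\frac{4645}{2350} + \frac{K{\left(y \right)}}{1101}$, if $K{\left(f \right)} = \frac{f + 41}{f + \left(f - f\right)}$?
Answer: $\frac{72316341}{36567880} \approx 1.9776$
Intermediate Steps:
$y = 424$ ($y = \left(-8\right) \left(-53\right) = 424$)
$K{\left(f \right)} = \frac{41 + f}{f}$ ($K{\left(f \right)} = \frac{41 + f}{f + 0} = \frac{41 + f}{f}$)
$\frac{4645}{2350} + \frac{K{\left(y \right)}}{1101} = \frac{4645}{2350} + \frac{\frac{1}{424} \left(41 + 424\right)}{1101} = 4645 \cdot \frac{1}{2350} + \frac{1}{424} \cdot 465 \cdot \frac{1}{1101} = \frac{929}{470} + \frac{465}{424} \cdot \frac{1}{1101} = \frac{929}{470} + \frac{155}{155608} = \frac{72316341}{36567880}$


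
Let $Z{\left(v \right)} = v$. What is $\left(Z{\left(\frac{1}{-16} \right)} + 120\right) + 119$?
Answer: $\frac{3823}{16} \approx 238.94$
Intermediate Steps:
$\left(Z{\left(\frac{1}{-16} \right)} + 120\right) + 119 = \left(\frac{1}{-16} + 120\right) + 119 = \left(- \frac{1}{16} + 120\right) + 119 = \frac{1919}{16} + 119 = \frac{3823}{16}$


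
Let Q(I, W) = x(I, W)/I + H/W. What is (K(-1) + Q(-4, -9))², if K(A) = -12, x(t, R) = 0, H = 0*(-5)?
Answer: 144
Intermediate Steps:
H = 0
Q(I, W) = 0 (Q(I, W) = 0/I + 0/W = 0 + 0 = 0)
(K(-1) + Q(-4, -9))² = (-12 + 0)² = (-12)² = 144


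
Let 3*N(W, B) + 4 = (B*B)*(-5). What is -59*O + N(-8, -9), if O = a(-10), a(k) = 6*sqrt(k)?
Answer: -409/3 - 354*I*sqrt(10) ≈ -136.33 - 1119.4*I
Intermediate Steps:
N(W, B) = -4/3 - 5*B**2/3 (N(W, B) = -4/3 + ((B*B)*(-5))/3 = -4/3 + (B**2*(-5))/3 = -4/3 + (-5*B**2)/3 = -4/3 - 5*B**2/3)
O = 6*I*sqrt(10) (O = 6*sqrt(-10) = 6*(I*sqrt(10)) = 6*I*sqrt(10) ≈ 18.974*I)
-59*O + N(-8, -9) = -354*I*sqrt(10) + (-4/3 - 5/3*(-9)**2) = -354*I*sqrt(10) + (-4/3 - 5/3*81) = -354*I*sqrt(10) + (-4/3 - 135) = -354*I*sqrt(10) - 409/3 = -409/3 - 354*I*sqrt(10)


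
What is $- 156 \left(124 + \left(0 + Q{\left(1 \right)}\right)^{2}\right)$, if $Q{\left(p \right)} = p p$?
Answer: $-19500$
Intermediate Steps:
$Q{\left(p \right)} = p^{2}$
$- 156 \left(124 + \left(0 + Q{\left(1 \right)}\right)^{2}\right) = - 156 \left(124 + \left(0 + 1^{2}\right)^{2}\right) = - 156 \left(124 + \left(0 + 1\right)^{2}\right) = - 156 \left(124 + 1^{2}\right) = - 156 \left(124 + 1\right) = \left(-156\right) 125 = -19500$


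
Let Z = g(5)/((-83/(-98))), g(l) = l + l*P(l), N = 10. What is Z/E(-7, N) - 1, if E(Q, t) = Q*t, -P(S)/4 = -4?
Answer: -202/83 ≈ -2.4337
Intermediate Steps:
P(S) = 16 (P(S) = -4*(-4) = 16)
g(l) = 17*l (g(l) = l + l*16 = l + 16*l = 17*l)
Z = 8330/83 (Z = (17*5)/((-83/(-98))) = 85/((-83*(-1/98))) = 85/(83/98) = 85*(98/83) = 8330/83 ≈ 100.36)
Z/E(-7, N) - 1 = 8330/(83*((-7*10))) - 1 = (8330/83)/(-70) - 1 = (8330/83)*(-1/70) - 1 = -119/83 - 1 = -202/83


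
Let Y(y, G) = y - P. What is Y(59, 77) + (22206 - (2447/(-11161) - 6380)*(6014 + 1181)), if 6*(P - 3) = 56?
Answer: 1537804884833/33483 ≈ 4.5928e+7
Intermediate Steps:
P = 37/3 (P = 3 + (1/6)*56 = 3 + 28/3 = 37/3 ≈ 12.333)
Y(y, G) = -37/3 + y (Y(y, G) = y - 1*37/3 = y - 37/3 = -37/3 + y)
Y(59, 77) + (22206 - (2447/(-11161) - 6380)*(6014 + 1181)) = (-37/3 + 59) + (22206 - (2447/(-11161) - 6380)*(6014 + 1181)) = 140/3 + (22206 - (2447*(-1/11161) - 6380)*7195) = 140/3 + (22206 - (-2447/11161 - 6380)*7195) = 140/3 + (22206 - (-71209627)*7195/11161) = 140/3 + (22206 - 1*(-512353266265/11161)) = 140/3 + (22206 + 512353266265/11161) = 140/3 + 512601107431/11161 = 1537804884833/33483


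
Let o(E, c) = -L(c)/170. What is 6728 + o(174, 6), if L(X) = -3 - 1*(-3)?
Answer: 6728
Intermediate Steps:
L(X) = 0 (L(X) = -3 + 3 = 0)
o(E, c) = 0 (o(E, c) = -1*0/170 = 0*(1/170) = 0)
6728 + o(174, 6) = 6728 + 0 = 6728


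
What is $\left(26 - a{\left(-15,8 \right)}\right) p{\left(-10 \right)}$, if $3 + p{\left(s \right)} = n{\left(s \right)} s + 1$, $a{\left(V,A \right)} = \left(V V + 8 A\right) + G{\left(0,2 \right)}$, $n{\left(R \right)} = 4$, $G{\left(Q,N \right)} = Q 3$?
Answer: $11046$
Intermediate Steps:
$G{\left(Q,N \right)} = 3 Q$
$a{\left(V,A \right)} = V^{2} + 8 A$ ($a{\left(V,A \right)} = \left(V V + 8 A\right) + 3 \cdot 0 = \left(V^{2} + 8 A\right) + 0 = V^{2} + 8 A$)
$p{\left(s \right)} = -2 + 4 s$ ($p{\left(s \right)} = -3 + \left(4 s + 1\right) = -3 + \left(1 + 4 s\right) = -2 + 4 s$)
$\left(26 - a{\left(-15,8 \right)}\right) p{\left(-10 \right)} = \left(26 - \left(\left(-15\right)^{2} + 8 \cdot 8\right)\right) \left(-2 + 4 \left(-10\right)\right) = \left(26 - \left(225 + 64\right)\right) \left(-2 - 40\right) = \left(26 - 289\right) \left(-42\right) = \left(-263\right) \left(-42\right) = 11046$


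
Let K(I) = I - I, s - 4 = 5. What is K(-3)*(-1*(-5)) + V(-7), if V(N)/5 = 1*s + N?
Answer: 10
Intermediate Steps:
s = 9 (s = 4 + 5 = 9)
V(N) = 45 + 5*N (V(N) = 5*(1*9 + N) = 5*(9 + N) = 45 + 5*N)
K(I) = 0
K(-3)*(-1*(-5)) + V(-7) = 0*(-1*(-5)) + (45 + 5*(-7)) = 0*5 + (45 - 35) = 0 + 10 = 10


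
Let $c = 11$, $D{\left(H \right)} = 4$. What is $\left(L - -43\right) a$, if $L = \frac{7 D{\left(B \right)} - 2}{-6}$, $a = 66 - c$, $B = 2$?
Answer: $\frac{6380}{3} \approx 2126.7$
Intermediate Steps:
$a = 55$ ($a = 66 - 11 = 55$)
$L = - \frac{13}{3}$ ($L = \frac{7 \cdot 4 - 2}{-6} = \left(28 - 2\right) \left(- \frac{1}{6}\right) = 26 \left(- \frac{1}{6}\right) = - \frac{13}{3} \approx -4.3333$)
$\left(L - -43\right) a = \left(- \frac{13}{3} - -43\right) 55 = \left(- \frac{13}{3} + 43\right) 55 = \frac{116}{3} \cdot 55 = \frac{6380}{3}$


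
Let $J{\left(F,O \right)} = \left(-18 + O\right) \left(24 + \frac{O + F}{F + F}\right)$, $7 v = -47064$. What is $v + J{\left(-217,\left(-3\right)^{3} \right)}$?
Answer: $- \frac{1698834}{217} \approx -7828.7$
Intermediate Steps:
$v = - \frac{47064}{7}$ ($v = \frac{1}{7} \left(-47064\right) = - \frac{47064}{7} \approx -6723.4$)
$J{\left(F,O \right)} = \left(-18 + O\right) \left(24 + \frac{F + O}{2 F}\right)$
$v + J{\left(-217,\left(-3\right)^{3} \right)} = - \frac{47064}{7} + \frac{\left(\left(-3\right)^{3}\right)^{2} - 18 \left(-3\right)^{3} + 49 \left(-217\right) \left(-18 + \left(-3\right)^{3}\right)}{2 \left(-217\right)} = - \frac{47064}{7} + \frac{1}{2} \left(- \frac{1}{217}\right) \left(\left(-27\right)^{2} - -486 + 49 \left(-217\right) \left(-18 - 27\right)\right) = - \frac{47064}{7} + \frac{1}{2} \left(- \frac{1}{217}\right) \left(729 + 486 + 49 \left(-217\right) \left(-45\right)\right) = - \frac{47064}{7} + \frac{1}{2} \left(- \frac{1}{217}\right) \left(729 + 486 + 478485\right) = - \frac{47064}{7} + \frac{1}{2} \left(- \frac{1}{217}\right) 479700 = - \frac{47064}{7} - \frac{239850}{217} = - \frac{1698834}{217}$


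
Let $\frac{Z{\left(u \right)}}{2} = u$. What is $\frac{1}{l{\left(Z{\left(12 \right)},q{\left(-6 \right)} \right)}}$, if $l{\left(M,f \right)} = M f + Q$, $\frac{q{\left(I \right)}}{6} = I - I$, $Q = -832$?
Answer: $- \frac{1}{832} \approx -0.0012019$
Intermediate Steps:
$Z{\left(u \right)} = 2 u$
$q{\left(I \right)} = 0$ ($q{\left(I \right)} = 6 \left(I - I\right) = 6 \cdot 0 = 0$)
$l{\left(M,f \right)} = -832 + M f$ ($l{\left(M,f \right)} = M f - 832 = -832 + M f$)
$\frac{1}{l{\left(Z{\left(12 \right)},q{\left(-6 \right)} \right)}} = \frac{1}{-832 + 2 \cdot 12 \cdot 0} = \frac{1}{-832 + 24 \cdot 0} = \frac{1}{-832 + 0} = \frac{1}{-832} = - \frac{1}{832}$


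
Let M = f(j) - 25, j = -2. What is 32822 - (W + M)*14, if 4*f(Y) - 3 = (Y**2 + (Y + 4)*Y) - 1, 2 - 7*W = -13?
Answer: 33135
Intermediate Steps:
W = 15/7 (W = 2/7 - 1/7*(-13) = 2/7 + 13/7 = 15/7 ≈ 2.1429)
f(Y) = 1/2 + Y**2/4 + Y*(4 + Y)/4 (f(Y) = 3/4 + ((Y**2 + (Y + 4)*Y) - 1)/4 = 3/4 + ((Y**2 + (4 + Y)*Y) - 1)/4 = 3/4 + ((Y**2 + Y*(4 + Y)) - 1)/4 = 3/4 + (-1 + Y**2 + Y*(4 + Y))/4 = 3/4 + (-1/4 + Y**2/4 + Y*(4 + Y)/4) = 1/2 + Y**2/4 + Y*(4 + Y)/4)
M = -49/2 (M = (1/2 - 2 + (1/2)*(-2)**2) - 25 = (1/2 - 2 + (1/2)*4) - 25 = (1/2 - 2 + 2) - 25 = 1/2 - 25 = -49/2 ≈ -24.500)
32822 - (W + M)*14 = 32822 - (15/7 - 49/2)*14 = 32822 - (-313)*14/14 = 32822 - 1*(-313) = 32822 + 313 = 33135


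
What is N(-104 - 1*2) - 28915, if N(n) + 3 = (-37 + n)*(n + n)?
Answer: 1398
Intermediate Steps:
N(n) = -3 + 2*n*(-37 + n) (N(n) = -3 + (-37 + n)*(n + n) = -3 + (-37 + n)*(2*n) = -3 + 2*n*(-37 + n))
N(-104 - 1*2) - 28915 = (-3 - 74*(-104 - 1*2) + 2*(-104 - 1*2)²) - 28915 = (-3 - 74*(-104 - 2) + 2*(-104 - 2)²) - 28915 = (-3 - 74*(-106) + 2*(-106)²) - 28915 = (-3 + 7844 + 2*11236) - 28915 = (-3 + 7844 + 22472) - 28915 = 30313 - 28915 = 1398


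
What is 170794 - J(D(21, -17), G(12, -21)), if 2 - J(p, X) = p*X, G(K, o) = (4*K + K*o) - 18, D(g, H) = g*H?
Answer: 250046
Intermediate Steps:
D(g, H) = H*g
G(K, o) = -18 + 4*K + K*o
J(p, X) = 2 - X*p (J(p, X) = 2 - p*X = 2 - X*p)
170794 - J(D(21, -17), G(12, -21)) = 170794 - (2 - (-18 + 4*12 + 12*(-21))*(-17*21)) = 170794 - (2 - 1*(-18 + 48 - 252)*(-357)) = 170794 - (2 - 1*(-222)*(-357)) = 170794 - (2 - 79254) = 170794 - 1*(-79252) = 170794 + 79252 = 250046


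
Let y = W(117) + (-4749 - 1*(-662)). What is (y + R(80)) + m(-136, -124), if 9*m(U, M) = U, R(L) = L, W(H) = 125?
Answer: -35074/9 ≈ -3897.1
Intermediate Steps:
m(U, M) = U/9
y = -3962 (y = 125 + (-4749 - 1*(-662)) = 125 + (-4749 + 662) = 125 - 4087 = -3962)
(y + R(80)) + m(-136, -124) = (-3962 + 80) + (1/9)*(-136) = -3882 - 136/9 = -35074/9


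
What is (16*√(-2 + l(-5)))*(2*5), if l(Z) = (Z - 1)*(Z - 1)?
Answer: 160*√34 ≈ 932.95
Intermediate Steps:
l(Z) = (-1 + Z)² (l(Z) = (-1 + Z)*(-1 + Z) = (-1 + Z)²)
(16*√(-2 + l(-5)))*(2*5) = (16*√(-2 + (-1 - 5)²))*(2*5) = (16*√(-2 + (-6)²))*10 = (16*√(-2 + 36))*10 = (16*√34)*10 = 160*√34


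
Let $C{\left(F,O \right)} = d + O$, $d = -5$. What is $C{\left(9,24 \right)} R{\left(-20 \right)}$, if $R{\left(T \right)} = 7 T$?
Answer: $-2660$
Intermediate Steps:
$C{\left(F,O \right)} = -5 + O$
$C{\left(9,24 \right)} R{\left(-20 \right)} = \left(-5 + 24\right) 7 \left(-20\right) = 19 \left(-140\right) = -2660$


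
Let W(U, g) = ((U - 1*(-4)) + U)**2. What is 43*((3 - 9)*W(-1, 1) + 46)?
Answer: 946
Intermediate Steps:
W(U, g) = (4 + 2*U)**2 (W(U, g) = ((U + 4) + U)**2 = ((4 + U) + U)**2 = (4 + 2*U)**2)
43*((3 - 9)*W(-1, 1) + 46) = 43*((3 - 9)*(4*(2 - 1)**2) + 46) = 43*(-24*1**2 + 46) = 43*(-24 + 46) = 43*22 = 946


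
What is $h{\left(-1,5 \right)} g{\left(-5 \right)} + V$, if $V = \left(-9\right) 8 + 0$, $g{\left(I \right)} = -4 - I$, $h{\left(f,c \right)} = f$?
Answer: $-73$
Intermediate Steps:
$V = -72$ ($V = -72 + 0 = -72$)
$h{\left(-1,5 \right)} g{\left(-5 \right)} + V = - (-4 - -5) - 72 = - (-4 + 5) - 72 = \left(-1\right) 1 - 72 = -1 - 72 = -73$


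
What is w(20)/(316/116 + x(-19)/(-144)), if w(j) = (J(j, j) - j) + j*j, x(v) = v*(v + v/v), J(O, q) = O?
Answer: 92800/81 ≈ 1145.7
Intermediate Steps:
x(v) = v*(1 + v) (x(v) = v*(v + 1) = v*(1 + v))
w(j) = j**2 (w(j) = (j - j) + j*j = 0 + j**2 = j**2)
w(20)/(316/116 + x(-19)/(-144)) = 20**2/(316/116 - 19*(1 - 19)/(-144)) = 400/(316*(1/116) - 19*(-18)*(-1/144)) = 400/(79/29 + 342*(-1/144)) = 400/(79/29 - 19/8) = 400/(81/232) = 400*(232/81) = 92800/81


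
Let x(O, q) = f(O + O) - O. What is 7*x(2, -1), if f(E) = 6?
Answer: 28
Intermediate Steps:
x(O, q) = 6 - O
7*x(2, -1) = 7*(6 - 1*2) = 7*(6 - 2) = 7*4 = 28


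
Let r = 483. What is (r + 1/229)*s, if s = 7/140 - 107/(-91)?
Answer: 61691612/104195 ≈ 592.08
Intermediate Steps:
s = 2231/1820 (s = 7*(1/140) - 107*(-1/91) = 1/20 + 107/91 = 2231/1820 ≈ 1.2258)
(r + 1/229)*s = (483 + 1/229)*(2231/1820) = (110608/229)*(2231/1820) = 61691612/104195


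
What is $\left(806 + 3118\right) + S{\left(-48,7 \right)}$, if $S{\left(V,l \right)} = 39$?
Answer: $3963$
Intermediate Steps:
$\left(806 + 3118\right) + S{\left(-48,7 \right)} = \left(806 + 3118\right) + 39 = 3924 + 39 = 3963$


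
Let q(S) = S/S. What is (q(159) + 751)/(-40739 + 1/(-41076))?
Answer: -30889152/1673395165 ≈ -0.018459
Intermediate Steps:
q(S) = 1
(q(159) + 751)/(-40739 + 1/(-41076)) = (1 + 751)/(-40739 + 1/(-41076)) = 752/(-40739 - 1/41076) = 752/(-1673395165/41076) = 752*(-41076/1673395165) = -30889152/1673395165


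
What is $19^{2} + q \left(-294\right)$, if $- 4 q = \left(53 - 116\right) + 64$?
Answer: $\frac{869}{2} \approx 434.5$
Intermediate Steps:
$q = - \frac{1}{4}$ ($q = - \frac{\left(53 - 116\right) + 64}{4} = - \frac{-63 + 64}{4} = \left(- \frac{1}{4}\right) 1 = - \frac{1}{4} \approx -0.25$)
$19^{2} + q \left(-294\right) = 19^{2} - - \frac{147}{2} = 361 + \frac{147}{2} = \frac{869}{2}$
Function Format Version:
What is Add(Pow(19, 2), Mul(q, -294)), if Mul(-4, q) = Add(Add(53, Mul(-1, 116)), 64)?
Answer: Rational(869, 2) ≈ 434.50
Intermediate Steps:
q = Rational(-1, 4) (q = Mul(Rational(-1, 4), Add(Add(53, Mul(-1, 116)), 64)) = Mul(Rational(-1, 4), Add(Add(53, -116), 64)) = Mul(Rational(-1, 4), Add(-63, 64)) = Mul(Rational(-1, 4), 1) = Rational(-1, 4) ≈ -0.25000)
Add(Pow(19, 2), Mul(q, -294)) = Add(Pow(19, 2), Mul(Rational(-1, 4), -294)) = Add(361, Rational(147, 2)) = Rational(869, 2)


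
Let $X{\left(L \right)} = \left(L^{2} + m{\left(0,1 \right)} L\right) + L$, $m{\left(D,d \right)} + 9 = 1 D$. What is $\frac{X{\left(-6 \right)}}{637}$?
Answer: $\frac{12}{91} \approx 0.13187$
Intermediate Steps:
$m{\left(D,d \right)} = -9 + D$ ($m{\left(D,d \right)} = -9 + 1 D = -9 + D$)
$X{\left(L \right)} = L^{2} - 8 L$ ($X{\left(L \right)} = \left(L^{2} + \left(-9 + 0\right) L\right) + L = \left(L^{2} - 9 L\right) + L = L^{2} - 8 L$)
$\frac{X{\left(-6 \right)}}{637} = \frac{\left(-6\right) \left(-8 - 6\right)}{637} = \left(-6\right) \left(-14\right) \frac{1}{637} = 84 \cdot \frac{1}{637} = \frac{12}{91}$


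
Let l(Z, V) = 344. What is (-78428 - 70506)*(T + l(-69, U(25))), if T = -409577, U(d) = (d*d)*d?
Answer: 60948707622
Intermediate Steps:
U(d) = d³ (U(d) = d²*d = d³)
(-78428 - 70506)*(T + l(-69, U(25))) = (-78428 - 70506)*(-409577 + 344) = -148934*(-409233) = 60948707622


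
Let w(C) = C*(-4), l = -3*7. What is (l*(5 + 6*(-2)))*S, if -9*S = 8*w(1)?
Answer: 1568/3 ≈ 522.67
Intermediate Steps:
l = -21
w(C) = -4*C
S = 32/9 (S = -8*(-4*1)/9 = -8*(-4)/9 = -⅑*(-32) = 32/9 ≈ 3.5556)
(l*(5 + 6*(-2)))*S = -21*(5 + 6*(-2))*(32/9) = -21*(5 - 12)*(32/9) = -21*(-7)*(32/9) = 147*(32/9) = 1568/3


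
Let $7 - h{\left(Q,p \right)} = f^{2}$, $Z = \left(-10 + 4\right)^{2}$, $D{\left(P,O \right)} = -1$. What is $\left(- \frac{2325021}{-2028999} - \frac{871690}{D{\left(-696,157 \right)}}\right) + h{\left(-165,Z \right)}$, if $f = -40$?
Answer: $\frac{588476089308}{676333} \approx 8.701 \cdot 10^{5}$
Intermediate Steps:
$Z = 36$ ($Z = \left(-6\right)^{2} = 36$)
$h{\left(Q,p \right)} = -1593$ ($h{\left(Q,p \right)} = 7 - \left(-40\right)^{2} = 7 - 1600 = -1593$)
$\left(- \frac{2325021}{-2028999} - \frac{871690}{D{\left(-696,157 \right)}}\right) + h{\left(-165,Z \right)} = \left(- \frac{2325021}{-2028999} - \frac{871690}{-1}\right) - 1593 = \left(\left(-2325021\right) \left(- \frac{1}{2028999}\right) - -871690\right) - 1593 = \left(\frac{775007}{676333} + 871690\right) - 1593 = \frac{589553487777}{676333} - 1593 = \frac{588476089308}{676333}$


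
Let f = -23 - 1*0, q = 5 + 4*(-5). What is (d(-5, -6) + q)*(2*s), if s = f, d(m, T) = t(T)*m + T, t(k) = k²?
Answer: 9246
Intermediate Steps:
q = -15 (q = 5 - 20 = -15)
d(m, T) = T + m*T² (d(m, T) = T²*m + T = m*T² + T = T + m*T²)
f = -23 (f = -23 + 0 = -23)
s = -23
(d(-5, -6) + q)*(2*s) = (-6*(1 - 6*(-5)) - 15)*(2*(-23)) = (-6*(1 + 30) - 15)*(-46) = (-6*31 - 15)*(-46) = (-186 - 15)*(-46) = -201*(-46) = 9246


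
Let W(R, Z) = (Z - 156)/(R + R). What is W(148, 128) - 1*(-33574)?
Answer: 2484469/74 ≈ 33574.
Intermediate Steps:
W(R, Z) = (-156 + Z)/(2*R) (W(R, Z) = (-156 + Z)/((2*R)) = (-156 + Z)*(1/(2*R)) = (-156 + Z)/(2*R))
W(148, 128) - 1*(-33574) = (½)*(-156 + 128)/148 - 1*(-33574) = (½)*(1/148)*(-28) + 33574 = -7/74 + 33574 = 2484469/74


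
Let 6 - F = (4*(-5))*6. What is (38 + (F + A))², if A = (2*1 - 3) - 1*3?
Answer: 25600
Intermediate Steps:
F = 126 (F = 6 - 4*(-5)*6 = 6 - (-20)*6 = 6 - 1*(-120) = 6 + 120 = 126)
A = -4 (A = (2 - 3) - 3 = -1 - 3 = -4)
(38 + (F + A))² = (38 + (126 - 4))² = (38 + 122)² = 160² = 25600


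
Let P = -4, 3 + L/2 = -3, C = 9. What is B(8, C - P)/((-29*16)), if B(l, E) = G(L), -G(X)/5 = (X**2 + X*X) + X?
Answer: 345/116 ≈ 2.9741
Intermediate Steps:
L = -12 (L = -6 + 2*(-3) = -6 - 6 = -12)
G(X) = -10*X**2 - 5*X (G(X) = -5*((X**2 + X*X) + X) = -5*((X**2 + X**2) + X) = -5*(2*X**2 + X) = -5*(X + 2*X**2) = -10*X**2 - 5*X)
B(l, E) = -1380 (B(l, E) = -5*(-12)*(1 + 2*(-12)) = -5*(-12)*(1 - 24) = -5*(-12)*(-23) = -1380)
B(8, C - P)/((-29*16)) = -1380/((-29*16)) = -1380/(-464) = -1380*(-1/464) = 345/116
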